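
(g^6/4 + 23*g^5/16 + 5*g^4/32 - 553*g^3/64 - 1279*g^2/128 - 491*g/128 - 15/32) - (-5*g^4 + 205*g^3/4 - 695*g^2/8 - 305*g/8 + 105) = g^6/4 + 23*g^5/16 + 165*g^4/32 - 3833*g^3/64 + 9841*g^2/128 + 4389*g/128 - 3375/32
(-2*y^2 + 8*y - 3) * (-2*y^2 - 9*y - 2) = 4*y^4 + 2*y^3 - 62*y^2 + 11*y + 6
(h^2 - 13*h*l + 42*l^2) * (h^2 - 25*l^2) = h^4 - 13*h^3*l + 17*h^2*l^2 + 325*h*l^3 - 1050*l^4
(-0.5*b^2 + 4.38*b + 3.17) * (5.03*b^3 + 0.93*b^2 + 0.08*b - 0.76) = -2.515*b^5 + 21.5664*b^4 + 19.9785*b^3 + 3.6785*b^2 - 3.0752*b - 2.4092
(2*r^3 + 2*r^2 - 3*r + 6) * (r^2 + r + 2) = 2*r^5 + 4*r^4 + 3*r^3 + 7*r^2 + 12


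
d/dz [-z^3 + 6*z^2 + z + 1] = -3*z^2 + 12*z + 1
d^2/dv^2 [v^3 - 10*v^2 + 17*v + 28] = 6*v - 20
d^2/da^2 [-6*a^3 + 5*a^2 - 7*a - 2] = 10 - 36*a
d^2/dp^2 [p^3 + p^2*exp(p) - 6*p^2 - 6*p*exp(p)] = p^2*exp(p) - 2*p*exp(p) + 6*p - 10*exp(p) - 12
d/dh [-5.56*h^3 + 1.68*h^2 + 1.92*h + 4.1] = -16.68*h^2 + 3.36*h + 1.92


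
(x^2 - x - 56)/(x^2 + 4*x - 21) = (x - 8)/(x - 3)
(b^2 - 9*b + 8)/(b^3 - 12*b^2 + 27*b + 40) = (b - 1)/(b^2 - 4*b - 5)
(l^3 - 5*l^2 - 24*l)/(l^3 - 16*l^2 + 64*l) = (l + 3)/(l - 8)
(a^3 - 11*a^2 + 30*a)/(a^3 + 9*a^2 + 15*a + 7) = a*(a^2 - 11*a + 30)/(a^3 + 9*a^2 + 15*a + 7)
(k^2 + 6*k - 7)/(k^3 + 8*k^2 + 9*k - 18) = (k + 7)/(k^2 + 9*k + 18)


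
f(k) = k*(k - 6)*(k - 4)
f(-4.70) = -437.52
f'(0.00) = 24.00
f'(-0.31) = 30.49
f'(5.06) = -0.39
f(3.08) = 8.27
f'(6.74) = 25.48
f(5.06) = -5.04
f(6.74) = 13.67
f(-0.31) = -8.43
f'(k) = k*(k - 6) + k*(k - 4) + (k - 6)*(k - 4)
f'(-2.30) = 85.87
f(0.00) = 0.00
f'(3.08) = -9.14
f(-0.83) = -27.38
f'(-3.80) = 143.32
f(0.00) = 0.00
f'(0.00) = 24.00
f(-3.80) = -290.47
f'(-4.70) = 184.27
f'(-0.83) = 42.67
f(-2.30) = -120.27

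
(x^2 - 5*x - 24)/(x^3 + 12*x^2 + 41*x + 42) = (x - 8)/(x^2 + 9*x + 14)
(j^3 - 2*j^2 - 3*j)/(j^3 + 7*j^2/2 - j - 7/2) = 2*j*(j - 3)/(2*j^2 + 5*j - 7)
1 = 1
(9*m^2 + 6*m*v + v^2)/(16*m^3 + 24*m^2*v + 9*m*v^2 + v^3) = (9*m^2 + 6*m*v + v^2)/(16*m^3 + 24*m^2*v + 9*m*v^2 + v^3)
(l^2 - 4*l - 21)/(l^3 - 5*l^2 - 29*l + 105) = (l + 3)/(l^2 + 2*l - 15)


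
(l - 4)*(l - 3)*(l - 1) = l^3 - 8*l^2 + 19*l - 12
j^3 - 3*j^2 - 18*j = j*(j - 6)*(j + 3)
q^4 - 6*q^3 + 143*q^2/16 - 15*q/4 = q*(q - 4)*(q - 5/4)*(q - 3/4)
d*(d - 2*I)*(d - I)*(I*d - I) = I*d^4 + 3*d^3 - I*d^3 - 3*d^2 - 2*I*d^2 + 2*I*d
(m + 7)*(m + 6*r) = m^2 + 6*m*r + 7*m + 42*r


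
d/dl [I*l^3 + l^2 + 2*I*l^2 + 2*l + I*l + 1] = 3*I*l^2 + l*(2 + 4*I) + 2 + I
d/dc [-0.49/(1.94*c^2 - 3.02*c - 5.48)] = (1.9012*c - 1.4798)/(-1.94*c^2 + 3.02*c + 5.48)^2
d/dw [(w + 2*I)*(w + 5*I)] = 2*w + 7*I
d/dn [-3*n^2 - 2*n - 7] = -6*n - 2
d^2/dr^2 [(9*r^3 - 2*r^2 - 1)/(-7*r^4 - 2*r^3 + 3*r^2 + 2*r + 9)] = 2*(-441*r^9 + 294*r^8 - 483*r^7 - 396*r^6 - 6534*r^5 + 399*r^4 + 371*r^3 - 255*r^2 - 2115*r + 139)/(343*r^12 + 294*r^11 - 357*r^10 - 538*r^9 - 1338*r^8 - 474*r^7 + 1155*r^6 + 1050*r^5 + 1638*r^4 + 154*r^3 - 837*r^2 - 486*r - 729)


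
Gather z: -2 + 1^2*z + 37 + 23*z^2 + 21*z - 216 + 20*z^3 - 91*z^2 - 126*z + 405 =20*z^3 - 68*z^2 - 104*z + 224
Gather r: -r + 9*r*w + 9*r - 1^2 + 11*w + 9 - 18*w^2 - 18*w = r*(9*w + 8) - 18*w^2 - 7*w + 8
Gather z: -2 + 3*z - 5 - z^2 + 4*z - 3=-z^2 + 7*z - 10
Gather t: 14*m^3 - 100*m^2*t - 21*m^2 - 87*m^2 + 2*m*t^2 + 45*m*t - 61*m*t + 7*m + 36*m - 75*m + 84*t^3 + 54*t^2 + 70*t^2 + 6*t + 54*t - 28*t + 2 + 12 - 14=14*m^3 - 108*m^2 - 32*m + 84*t^3 + t^2*(2*m + 124) + t*(-100*m^2 - 16*m + 32)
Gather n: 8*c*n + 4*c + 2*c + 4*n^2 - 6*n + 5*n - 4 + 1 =6*c + 4*n^2 + n*(8*c - 1) - 3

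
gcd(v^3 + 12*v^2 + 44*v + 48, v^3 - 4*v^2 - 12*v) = v + 2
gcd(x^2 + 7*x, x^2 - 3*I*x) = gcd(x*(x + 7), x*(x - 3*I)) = x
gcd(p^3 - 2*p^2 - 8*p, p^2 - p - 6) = p + 2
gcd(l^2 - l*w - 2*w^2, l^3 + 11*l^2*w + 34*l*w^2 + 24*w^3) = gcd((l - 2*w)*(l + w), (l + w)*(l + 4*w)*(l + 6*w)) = l + w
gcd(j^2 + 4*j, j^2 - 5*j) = j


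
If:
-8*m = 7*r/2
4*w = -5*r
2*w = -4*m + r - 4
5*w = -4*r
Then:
No Solution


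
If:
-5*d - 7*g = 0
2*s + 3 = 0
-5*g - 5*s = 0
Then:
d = -21/10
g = 3/2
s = -3/2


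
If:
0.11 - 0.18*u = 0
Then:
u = 0.61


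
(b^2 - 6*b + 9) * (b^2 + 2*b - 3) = b^4 - 4*b^3 - 6*b^2 + 36*b - 27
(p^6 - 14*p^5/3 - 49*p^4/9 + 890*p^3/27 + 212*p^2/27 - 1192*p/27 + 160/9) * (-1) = -p^6 + 14*p^5/3 + 49*p^4/9 - 890*p^3/27 - 212*p^2/27 + 1192*p/27 - 160/9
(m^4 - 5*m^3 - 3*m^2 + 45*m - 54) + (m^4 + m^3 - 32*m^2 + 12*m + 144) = 2*m^4 - 4*m^3 - 35*m^2 + 57*m + 90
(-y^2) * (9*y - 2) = -9*y^3 + 2*y^2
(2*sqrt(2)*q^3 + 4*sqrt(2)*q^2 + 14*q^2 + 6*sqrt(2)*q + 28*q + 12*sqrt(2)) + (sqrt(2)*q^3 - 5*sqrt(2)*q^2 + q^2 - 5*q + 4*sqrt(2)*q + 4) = 3*sqrt(2)*q^3 - sqrt(2)*q^2 + 15*q^2 + 10*sqrt(2)*q + 23*q + 4 + 12*sqrt(2)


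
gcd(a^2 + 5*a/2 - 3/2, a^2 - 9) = a + 3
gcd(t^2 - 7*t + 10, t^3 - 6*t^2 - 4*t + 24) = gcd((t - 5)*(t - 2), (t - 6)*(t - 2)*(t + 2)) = t - 2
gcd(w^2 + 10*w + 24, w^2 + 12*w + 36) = w + 6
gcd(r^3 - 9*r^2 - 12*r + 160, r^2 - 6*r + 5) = r - 5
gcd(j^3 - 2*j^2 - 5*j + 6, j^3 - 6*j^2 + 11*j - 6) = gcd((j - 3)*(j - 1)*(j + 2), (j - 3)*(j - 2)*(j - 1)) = j^2 - 4*j + 3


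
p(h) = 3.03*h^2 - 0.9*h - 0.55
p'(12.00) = 71.82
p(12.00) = 424.97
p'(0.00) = -0.90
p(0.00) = -0.55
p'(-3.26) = -20.66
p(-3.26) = 34.59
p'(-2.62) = -16.78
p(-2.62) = 22.61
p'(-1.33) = -8.96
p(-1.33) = 6.01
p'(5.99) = 35.40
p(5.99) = 102.78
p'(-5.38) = -33.50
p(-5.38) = 91.99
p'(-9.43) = -58.05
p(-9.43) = 277.38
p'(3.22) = 18.61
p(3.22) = 27.97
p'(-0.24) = -2.35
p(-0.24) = -0.16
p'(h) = 6.06*h - 0.9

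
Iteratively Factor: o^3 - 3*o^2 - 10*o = (o - 5)*(o^2 + 2*o) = (o - 5)*(o + 2)*(o)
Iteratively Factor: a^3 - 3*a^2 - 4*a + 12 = (a + 2)*(a^2 - 5*a + 6) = (a - 2)*(a + 2)*(a - 3)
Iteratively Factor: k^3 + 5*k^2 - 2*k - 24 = (k + 3)*(k^2 + 2*k - 8) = (k - 2)*(k + 3)*(k + 4)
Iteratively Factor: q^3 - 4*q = (q - 2)*(q^2 + 2*q) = (q - 2)*(q + 2)*(q)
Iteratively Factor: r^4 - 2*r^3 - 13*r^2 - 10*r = (r + 2)*(r^3 - 4*r^2 - 5*r) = (r - 5)*(r + 2)*(r^2 + r) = r*(r - 5)*(r + 2)*(r + 1)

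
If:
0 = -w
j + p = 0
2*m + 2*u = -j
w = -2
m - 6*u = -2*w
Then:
No Solution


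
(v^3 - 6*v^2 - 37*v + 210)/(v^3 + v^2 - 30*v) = (v - 7)/v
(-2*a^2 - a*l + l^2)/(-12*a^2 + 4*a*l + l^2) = (a + l)/(6*a + l)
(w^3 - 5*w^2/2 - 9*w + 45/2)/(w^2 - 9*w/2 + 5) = (w^2 - 9)/(w - 2)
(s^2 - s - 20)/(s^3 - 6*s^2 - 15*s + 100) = 1/(s - 5)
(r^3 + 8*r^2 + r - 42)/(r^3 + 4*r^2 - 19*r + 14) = (r + 3)/(r - 1)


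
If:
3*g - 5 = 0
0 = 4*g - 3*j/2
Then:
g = 5/3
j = 40/9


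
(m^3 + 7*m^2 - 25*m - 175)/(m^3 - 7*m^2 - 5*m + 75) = (m^2 + 12*m + 35)/(m^2 - 2*m - 15)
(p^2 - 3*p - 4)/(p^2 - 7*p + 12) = (p + 1)/(p - 3)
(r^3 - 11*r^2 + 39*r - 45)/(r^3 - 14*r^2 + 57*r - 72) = (r - 5)/(r - 8)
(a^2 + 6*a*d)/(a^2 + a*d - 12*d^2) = a*(a + 6*d)/(a^2 + a*d - 12*d^2)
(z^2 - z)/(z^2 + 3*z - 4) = z/(z + 4)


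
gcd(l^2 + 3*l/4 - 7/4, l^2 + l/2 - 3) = 1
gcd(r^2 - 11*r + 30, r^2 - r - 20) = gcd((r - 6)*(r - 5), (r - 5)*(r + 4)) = r - 5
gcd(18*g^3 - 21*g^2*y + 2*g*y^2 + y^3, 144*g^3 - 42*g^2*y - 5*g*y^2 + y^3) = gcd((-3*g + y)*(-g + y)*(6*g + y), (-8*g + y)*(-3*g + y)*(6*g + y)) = -18*g^2 + 3*g*y + y^2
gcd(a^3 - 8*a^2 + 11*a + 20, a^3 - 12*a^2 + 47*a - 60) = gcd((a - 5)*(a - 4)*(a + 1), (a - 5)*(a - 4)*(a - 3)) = a^2 - 9*a + 20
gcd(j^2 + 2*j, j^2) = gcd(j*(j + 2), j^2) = j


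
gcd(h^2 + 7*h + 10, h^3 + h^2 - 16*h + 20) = h + 5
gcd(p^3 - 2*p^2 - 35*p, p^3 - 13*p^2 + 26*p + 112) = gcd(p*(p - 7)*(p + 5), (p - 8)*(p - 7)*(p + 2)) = p - 7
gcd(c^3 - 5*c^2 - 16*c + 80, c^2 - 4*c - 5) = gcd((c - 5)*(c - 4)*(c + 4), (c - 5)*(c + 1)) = c - 5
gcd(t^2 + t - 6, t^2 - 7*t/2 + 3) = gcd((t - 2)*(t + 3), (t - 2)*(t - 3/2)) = t - 2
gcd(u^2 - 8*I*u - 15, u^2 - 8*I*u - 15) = u^2 - 8*I*u - 15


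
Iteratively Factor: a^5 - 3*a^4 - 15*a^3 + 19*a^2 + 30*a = (a + 1)*(a^4 - 4*a^3 - 11*a^2 + 30*a) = (a - 2)*(a + 1)*(a^3 - 2*a^2 - 15*a) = a*(a - 2)*(a + 1)*(a^2 - 2*a - 15) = a*(a - 5)*(a - 2)*(a + 1)*(a + 3)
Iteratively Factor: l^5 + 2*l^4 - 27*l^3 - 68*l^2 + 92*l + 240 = (l + 4)*(l^4 - 2*l^3 - 19*l^2 + 8*l + 60) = (l + 2)*(l + 4)*(l^3 - 4*l^2 - 11*l + 30) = (l - 5)*(l + 2)*(l + 4)*(l^2 + l - 6) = (l - 5)*(l + 2)*(l + 3)*(l + 4)*(l - 2)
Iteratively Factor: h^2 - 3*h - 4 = (h + 1)*(h - 4)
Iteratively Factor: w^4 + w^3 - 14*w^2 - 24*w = (w + 3)*(w^3 - 2*w^2 - 8*w) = w*(w + 3)*(w^2 - 2*w - 8) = w*(w - 4)*(w + 3)*(w + 2)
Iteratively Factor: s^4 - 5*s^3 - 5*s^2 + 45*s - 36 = (s - 1)*(s^3 - 4*s^2 - 9*s + 36) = (s - 1)*(s + 3)*(s^2 - 7*s + 12) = (s - 4)*(s - 1)*(s + 3)*(s - 3)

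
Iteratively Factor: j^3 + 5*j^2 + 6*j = (j + 3)*(j^2 + 2*j) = (j + 2)*(j + 3)*(j)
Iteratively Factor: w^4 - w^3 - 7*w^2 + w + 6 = (w - 1)*(w^3 - 7*w - 6) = (w - 3)*(w - 1)*(w^2 + 3*w + 2) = (w - 3)*(w - 1)*(w + 2)*(w + 1)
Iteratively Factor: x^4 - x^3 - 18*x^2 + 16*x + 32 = (x + 4)*(x^3 - 5*x^2 + 2*x + 8) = (x + 1)*(x + 4)*(x^2 - 6*x + 8) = (x - 4)*(x + 1)*(x + 4)*(x - 2)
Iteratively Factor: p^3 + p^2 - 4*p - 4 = (p + 2)*(p^2 - p - 2) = (p - 2)*(p + 2)*(p + 1)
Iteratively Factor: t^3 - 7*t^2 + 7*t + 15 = (t + 1)*(t^2 - 8*t + 15) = (t - 5)*(t + 1)*(t - 3)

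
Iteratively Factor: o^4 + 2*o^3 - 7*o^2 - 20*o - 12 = (o - 3)*(o^3 + 5*o^2 + 8*o + 4) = (o - 3)*(o + 1)*(o^2 + 4*o + 4) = (o - 3)*(o + 1)*(o + 2)*(o + 2)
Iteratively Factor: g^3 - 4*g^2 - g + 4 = (g - 1)*(g^2 - 3*g - 4) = (g - 4)*(g - 1)*(g + 1)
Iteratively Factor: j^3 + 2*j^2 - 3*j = (j - 1)*(j^2 + 3*j) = (j - 1)*(j + 3)*(j)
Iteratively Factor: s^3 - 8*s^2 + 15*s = (s - 3)*(s^2 - 5*s) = (s - 5)*(s - 3)*(s)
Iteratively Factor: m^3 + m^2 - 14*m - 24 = (m + 2)*(m^2 - m - 12) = (m - 4)*(m + 2)*(m + 3)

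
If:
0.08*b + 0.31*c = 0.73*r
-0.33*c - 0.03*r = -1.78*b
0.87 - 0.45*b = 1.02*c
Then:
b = 0.15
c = 0.79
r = 0.35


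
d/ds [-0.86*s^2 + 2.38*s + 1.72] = 2.38 - 1.72*s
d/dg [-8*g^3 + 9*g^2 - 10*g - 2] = -24*g^2 + 18*g - 10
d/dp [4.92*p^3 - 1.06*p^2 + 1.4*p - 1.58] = 14.76*p^2 - 2.12*p + 1.4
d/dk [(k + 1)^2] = 2*k + 2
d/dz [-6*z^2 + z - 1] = 1 - 12*z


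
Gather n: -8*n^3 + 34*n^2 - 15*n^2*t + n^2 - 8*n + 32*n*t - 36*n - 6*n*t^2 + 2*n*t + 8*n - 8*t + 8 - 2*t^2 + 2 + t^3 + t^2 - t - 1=-8*n^3 + n^2*(35 - 15*t) + n*(-6*t^2 + 34*t - 36) + t^3 - t^2 - 9*t + 9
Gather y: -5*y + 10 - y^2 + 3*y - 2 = -y^2 - 2*y + 8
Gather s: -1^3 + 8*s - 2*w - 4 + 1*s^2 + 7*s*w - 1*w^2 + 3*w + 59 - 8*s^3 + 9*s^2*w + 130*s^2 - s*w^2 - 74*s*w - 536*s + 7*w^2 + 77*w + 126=-8*s^3 + s^2*(9*w + 131) + s*(-w^2 - 67*w - 528) + 6*w^2 + 78*w + 180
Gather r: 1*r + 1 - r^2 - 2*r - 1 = -r^2 - r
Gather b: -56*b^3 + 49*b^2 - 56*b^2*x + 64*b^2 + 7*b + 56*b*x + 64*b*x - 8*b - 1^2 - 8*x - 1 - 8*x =-56*b^3 + b^2*(113 - 56*x) + b*(120*x - 1) - 16*x - 2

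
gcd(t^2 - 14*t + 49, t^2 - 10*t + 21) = t - 7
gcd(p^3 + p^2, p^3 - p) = p^2 + p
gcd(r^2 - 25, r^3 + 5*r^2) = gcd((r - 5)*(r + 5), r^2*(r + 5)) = r + 5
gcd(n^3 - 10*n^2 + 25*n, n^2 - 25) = n - 5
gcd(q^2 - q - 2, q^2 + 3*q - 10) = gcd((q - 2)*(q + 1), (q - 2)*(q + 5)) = q - 2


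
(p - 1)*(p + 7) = p^2 + 6*p - 7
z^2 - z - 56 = (z - 8)*(z + 7)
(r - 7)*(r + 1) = r^2 - 6*r - 7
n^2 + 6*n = n*(n + 6)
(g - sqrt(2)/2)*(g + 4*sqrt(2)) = g^2 + 7*sqrt(2)*g/2 - 4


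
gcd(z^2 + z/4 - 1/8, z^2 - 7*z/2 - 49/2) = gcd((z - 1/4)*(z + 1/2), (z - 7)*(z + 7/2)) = 1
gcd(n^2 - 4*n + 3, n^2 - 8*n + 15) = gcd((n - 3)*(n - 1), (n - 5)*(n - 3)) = n - 3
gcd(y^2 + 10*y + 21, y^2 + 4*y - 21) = y + 7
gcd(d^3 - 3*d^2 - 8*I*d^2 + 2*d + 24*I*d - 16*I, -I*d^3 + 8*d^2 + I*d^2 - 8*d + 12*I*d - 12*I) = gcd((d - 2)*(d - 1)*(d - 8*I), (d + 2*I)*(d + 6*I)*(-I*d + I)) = d - 1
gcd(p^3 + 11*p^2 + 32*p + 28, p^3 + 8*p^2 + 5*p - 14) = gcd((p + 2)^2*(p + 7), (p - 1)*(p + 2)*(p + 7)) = p^2 + 9*p + 14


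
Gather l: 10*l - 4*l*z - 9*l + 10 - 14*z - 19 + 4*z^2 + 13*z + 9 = l*(1 - 4*z) + 4*z^2 - z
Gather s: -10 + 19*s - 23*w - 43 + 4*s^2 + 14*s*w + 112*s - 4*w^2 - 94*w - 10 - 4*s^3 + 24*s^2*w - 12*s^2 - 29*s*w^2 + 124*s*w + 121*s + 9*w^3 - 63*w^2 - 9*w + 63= -4*s^3 + s^2*(24*w - 8) + s*(-29*w^2 + 138*w + 252) + 9*w^3 - 67*w^2 - 126*w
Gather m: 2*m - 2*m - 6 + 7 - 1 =0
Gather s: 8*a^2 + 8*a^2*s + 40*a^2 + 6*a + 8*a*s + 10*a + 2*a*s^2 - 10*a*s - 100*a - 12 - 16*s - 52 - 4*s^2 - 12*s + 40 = 48*a^2 - 84*a + s^2*(2*a - 4) + s*(8*a^2 - 2*a - 28) - 24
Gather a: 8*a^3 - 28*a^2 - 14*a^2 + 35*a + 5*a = 8*a^3 - 42*a^2 + 40*a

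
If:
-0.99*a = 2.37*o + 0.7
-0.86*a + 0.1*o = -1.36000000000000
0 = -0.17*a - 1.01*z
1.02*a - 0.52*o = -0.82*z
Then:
No Solution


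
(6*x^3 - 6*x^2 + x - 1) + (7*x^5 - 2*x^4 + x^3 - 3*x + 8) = 7*x^5 - 2*x^4 + 7*x^3 - 6*x^2 - 2*x + 7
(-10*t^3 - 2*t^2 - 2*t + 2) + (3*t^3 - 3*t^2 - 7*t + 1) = -7*t^3 - 5*t^2 - 9*t + 3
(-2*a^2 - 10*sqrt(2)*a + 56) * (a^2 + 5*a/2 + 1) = -2*a^4 - 10*sqrt(2)*a^3 - 5*a^3 - 25*sqrt(2)*a^2 + 54*a^2 - 10*sqrt(2)*a + 140*a + 56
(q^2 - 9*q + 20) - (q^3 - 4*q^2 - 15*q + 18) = -q^3 + 5*q^2 + 6*q + 2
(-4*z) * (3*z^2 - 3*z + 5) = -12*z^3 + 12*z^2 - 20*z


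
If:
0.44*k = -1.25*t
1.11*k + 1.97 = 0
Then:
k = -1.77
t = 0.62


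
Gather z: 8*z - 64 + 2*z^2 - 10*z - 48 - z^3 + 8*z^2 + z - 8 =-z^3 + 10*z^2 - z - 120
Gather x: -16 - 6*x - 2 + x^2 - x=x^2 - 7*x - 18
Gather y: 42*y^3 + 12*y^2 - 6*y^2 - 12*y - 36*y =42*y^3 + 6*y^2 - 48*y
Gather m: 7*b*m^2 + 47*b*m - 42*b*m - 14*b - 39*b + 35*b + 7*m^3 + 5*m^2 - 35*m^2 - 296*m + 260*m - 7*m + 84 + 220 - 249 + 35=-18*b + 7*m^3 + m^2*(7*b - 30) + m*(5*b - 43) + 90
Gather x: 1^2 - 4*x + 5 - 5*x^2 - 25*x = -5*x^2 - 29*x + 6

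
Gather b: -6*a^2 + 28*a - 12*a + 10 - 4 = -6*a^2 + 16*a + 6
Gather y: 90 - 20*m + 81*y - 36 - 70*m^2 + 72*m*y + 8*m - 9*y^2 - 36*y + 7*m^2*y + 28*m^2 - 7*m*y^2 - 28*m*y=-42*m^2 - 12*m + y^2*(-7*m - 9) + y*(7*m^2 + 44*m + 45) + 54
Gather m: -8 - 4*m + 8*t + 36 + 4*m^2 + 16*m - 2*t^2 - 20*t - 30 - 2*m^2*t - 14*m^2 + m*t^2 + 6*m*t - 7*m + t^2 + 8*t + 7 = m^2*(-2*t - 10) + m*(t^2 + 6*t + 5) - t^2 - 4*t + 5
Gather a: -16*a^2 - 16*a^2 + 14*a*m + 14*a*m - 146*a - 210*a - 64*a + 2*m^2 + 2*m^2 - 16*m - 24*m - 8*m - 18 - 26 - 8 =-32*a^2 + a*(28*m - 420) + 4*m^2 - 48*m - 52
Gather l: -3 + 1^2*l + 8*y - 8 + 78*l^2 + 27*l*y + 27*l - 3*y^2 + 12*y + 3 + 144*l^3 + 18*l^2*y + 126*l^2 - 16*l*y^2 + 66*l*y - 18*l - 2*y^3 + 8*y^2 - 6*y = 144*l^3 + l^2*(18*y + 204) + l*(-16*y^2 + 93*y + 10) - 2*y^3 + 5*y^2 + 14*y - 8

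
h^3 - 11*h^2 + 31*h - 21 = (h - 7)*(h - 3)*(h - 1)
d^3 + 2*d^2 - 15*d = d*(d - 3)*(d + 5)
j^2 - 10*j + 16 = (j - 8)*(j - 2)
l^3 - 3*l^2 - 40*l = l*(l - 8)*(l + 5)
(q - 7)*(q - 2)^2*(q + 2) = q^4 - 9*q^3 + 10*q^2 + 36*q - 56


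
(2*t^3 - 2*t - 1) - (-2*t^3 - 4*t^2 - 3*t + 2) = 4*t^3 + 4*t^2 + t - 3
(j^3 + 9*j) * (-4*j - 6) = -4*j^4 - 6*j^3 - 36*j^2 - 54*j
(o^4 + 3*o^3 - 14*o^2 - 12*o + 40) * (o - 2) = o^5 + o^4 - 20*o^3 + 16*o^2 + 64*o - 80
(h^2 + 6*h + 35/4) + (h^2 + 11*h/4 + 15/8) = 2*h^2 + 35*h/4 + 85/8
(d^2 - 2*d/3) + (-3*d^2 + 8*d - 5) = -2*d^2 + 22*d/3 - 5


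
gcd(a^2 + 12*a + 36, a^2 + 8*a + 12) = a + 6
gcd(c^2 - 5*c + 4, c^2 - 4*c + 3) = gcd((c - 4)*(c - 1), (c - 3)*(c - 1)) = c - 1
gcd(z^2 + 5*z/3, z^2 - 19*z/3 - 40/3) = z + 5/3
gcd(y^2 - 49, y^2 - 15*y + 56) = y - 7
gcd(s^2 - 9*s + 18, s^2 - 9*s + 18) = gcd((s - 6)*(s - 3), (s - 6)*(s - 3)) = s^2 - 9*s + 18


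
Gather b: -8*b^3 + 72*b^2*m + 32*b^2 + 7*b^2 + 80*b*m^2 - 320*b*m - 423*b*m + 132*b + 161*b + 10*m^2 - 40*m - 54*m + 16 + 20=-8*b^3 + b^2*(72*m + 39) + b*(80*m^2 - 743*m + 293) + 10*m^2 - 94*m + 36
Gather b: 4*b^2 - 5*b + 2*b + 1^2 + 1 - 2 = 4*b^2 - 3*b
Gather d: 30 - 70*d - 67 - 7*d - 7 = -77*d - 44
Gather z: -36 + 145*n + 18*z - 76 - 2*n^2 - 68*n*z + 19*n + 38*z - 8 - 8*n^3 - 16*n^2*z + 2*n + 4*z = -8*n^3 - 2*n^2 + 166*n + z*(-16*n^2 - 68*n + 60) - 120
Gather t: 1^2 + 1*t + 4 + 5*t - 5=6*t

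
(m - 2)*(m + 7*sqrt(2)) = m^2 - 2*m + 7*sqrt(2)*m - 14*sqrt(2)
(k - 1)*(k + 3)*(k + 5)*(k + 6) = k^4 + 13*k^3 + 49*k^2 + 27*k - 90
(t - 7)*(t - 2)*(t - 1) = t^3 - 10*t^2 + 23*t - 14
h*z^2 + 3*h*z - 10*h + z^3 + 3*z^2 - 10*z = (h + z)*(z - 2)*(z + 5)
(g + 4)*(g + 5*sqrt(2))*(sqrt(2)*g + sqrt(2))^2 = 2*g^4 + 12*g^3 + 10*sqrt(2)*g^3 + 18*g^2 + 60*sqrt(2)*g^2 + 8*g + 90*sqrt(2)*g + 40*sqrt(2)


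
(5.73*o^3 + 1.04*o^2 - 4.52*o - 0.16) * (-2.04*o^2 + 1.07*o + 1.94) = -11.6892*o^5 + 4.0095*o^4 + 21.4498*o^3 - 2.4924*o^2 - 8.94*o - 0.3104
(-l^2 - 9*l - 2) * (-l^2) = l^4 + 9*l^3 + 2*l^2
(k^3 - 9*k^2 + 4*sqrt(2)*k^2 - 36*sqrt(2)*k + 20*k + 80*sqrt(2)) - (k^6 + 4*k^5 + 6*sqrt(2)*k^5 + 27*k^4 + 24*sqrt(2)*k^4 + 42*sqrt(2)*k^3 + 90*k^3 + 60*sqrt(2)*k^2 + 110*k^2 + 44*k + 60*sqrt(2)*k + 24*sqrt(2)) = -k^6 - 6*sqrt(2)*k^5 - 4*k^5 - 24*sqrt(2)*k^4 - 27*k^4 - 89*k^3 - 42*sqrt(2)*k^3 - 119*k^2 - 56*sqrt(2)*k^2 - 96*sqrt(2)*k - 24*k + 56*sqrt(2)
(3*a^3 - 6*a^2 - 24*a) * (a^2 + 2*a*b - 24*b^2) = 3*a^5 + 6*a^4*b - 6*a^4 - 72*a^3*b^2 - 12*a^3*b - 24*a^3 + 144*a^2*b^2 - 48*a^2*b + 576*a*b^2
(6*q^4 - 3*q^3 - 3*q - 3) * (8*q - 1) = 48*q^5 - 30*q^4 + 3*q^3 - 24*q^2 - 21*q + 3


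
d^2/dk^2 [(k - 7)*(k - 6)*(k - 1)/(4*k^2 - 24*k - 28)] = 7/(k^3 + 3*k^2 + 3*k + 1)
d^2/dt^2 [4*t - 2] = 0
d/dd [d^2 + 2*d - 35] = 2*d + 2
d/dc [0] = 0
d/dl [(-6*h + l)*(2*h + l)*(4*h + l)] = -28*h^2 + 3*l^2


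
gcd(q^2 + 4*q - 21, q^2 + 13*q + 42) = q + 7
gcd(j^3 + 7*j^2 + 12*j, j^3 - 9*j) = j^2 + 3*j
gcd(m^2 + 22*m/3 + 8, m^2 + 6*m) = m + 6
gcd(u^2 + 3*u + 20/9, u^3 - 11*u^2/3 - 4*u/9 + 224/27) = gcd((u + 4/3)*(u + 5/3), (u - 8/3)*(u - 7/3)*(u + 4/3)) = u + 4/3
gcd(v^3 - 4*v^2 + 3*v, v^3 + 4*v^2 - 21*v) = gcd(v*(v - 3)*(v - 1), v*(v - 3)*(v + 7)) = v^2 - 3*v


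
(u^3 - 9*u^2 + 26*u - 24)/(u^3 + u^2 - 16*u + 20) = (u^2 - 7*u + 12)/(u^2 + 3*u - 10)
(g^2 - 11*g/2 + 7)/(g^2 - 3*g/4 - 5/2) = 2*(2*g - 7)/(4*g + 5)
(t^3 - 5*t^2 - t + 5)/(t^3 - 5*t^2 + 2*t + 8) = (t^2 - 6*t + 5)/(t^2 - 6*t + 8)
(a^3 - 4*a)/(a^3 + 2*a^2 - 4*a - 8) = a/(a + 2)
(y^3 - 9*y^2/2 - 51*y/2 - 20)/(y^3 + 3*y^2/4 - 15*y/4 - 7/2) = 2*(2*y^2 - 11*y - 40)/(4*y^2 - y - 14)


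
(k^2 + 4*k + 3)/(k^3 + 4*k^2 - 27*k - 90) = (k + 1)/(k^2 + k - 30)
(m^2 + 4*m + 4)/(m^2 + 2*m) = (m + 2)/m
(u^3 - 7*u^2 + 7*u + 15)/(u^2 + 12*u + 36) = (u^3 - 7*u^2 + 7*u + 15)/(u^2 + 12*u + 36)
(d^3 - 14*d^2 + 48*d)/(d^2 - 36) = d*(d - 8)/(d + 6)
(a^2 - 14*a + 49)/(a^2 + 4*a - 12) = (a^2 - 14*a + 49)/(a^2 + 4*a - 12)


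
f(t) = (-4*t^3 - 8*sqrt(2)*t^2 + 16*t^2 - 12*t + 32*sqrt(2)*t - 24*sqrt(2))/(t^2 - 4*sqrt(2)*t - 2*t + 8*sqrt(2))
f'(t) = (-2*t + 2 + 4*sqrt(2))*(-4*t^3 - 8*sqrt(2)*t^2 + 16*t^2 - 12*t + 32*sqrt(2)*t - 24*sqrt(2))/(t^2 - 4*sqrt(2)*t - 2*t + 8*sqrt(2))^2 + (-12*t^2 - 16*sqrt(2)*t + 32*t - 12 + 32*sqrt(2))/(t^2 - 4*sqrt(2)*t - 2*t + 8*sqrt(2)) = 4*(-t^4 + 4*t^3 + 8*sqrt(2)*t^3 - 44*sqrt(2)*t^2 + 11*t^2 - 64*t + 76*sqrt(2)*t - 36*sqrt(2) + 80)/(t^4 - 8*sqrt(2)*t^3 - 4*t^3 + 36*t^2 + 32*sqrt(2)*t^2 - 128*t - 32*sqrt(2)*t + 128)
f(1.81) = 24.47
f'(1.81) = 150.06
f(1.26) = 2.27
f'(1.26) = 11.58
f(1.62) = 9.92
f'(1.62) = 39.62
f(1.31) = 2.89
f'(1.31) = 13.17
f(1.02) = 0.13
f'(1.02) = 6.84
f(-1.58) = -2.28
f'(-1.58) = -1.40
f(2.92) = -1.40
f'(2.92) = 17.57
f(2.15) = -37.00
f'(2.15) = 240.07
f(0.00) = -3.00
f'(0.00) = 0.91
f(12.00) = -92.57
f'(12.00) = -1.09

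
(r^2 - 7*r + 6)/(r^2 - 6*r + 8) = (r^2 - 7*r + 6)/(r^2 - 6*r + 8)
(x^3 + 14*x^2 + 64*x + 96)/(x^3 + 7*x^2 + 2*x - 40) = (x^2 + 10*x + 24)/(x^2 + 3*x - 10)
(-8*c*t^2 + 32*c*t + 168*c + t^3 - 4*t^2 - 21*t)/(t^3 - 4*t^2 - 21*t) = (-8*c + t)/t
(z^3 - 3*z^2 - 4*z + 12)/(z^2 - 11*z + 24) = (z^2 - 4)/(z - 8)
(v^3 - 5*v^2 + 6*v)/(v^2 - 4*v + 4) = v*(v - 3)/(v - 2)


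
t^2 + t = t*(t + 1)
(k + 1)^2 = k^2 + 2*k + 1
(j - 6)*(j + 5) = j^2 - j - 30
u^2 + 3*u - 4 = (u - 1)*(u + 4)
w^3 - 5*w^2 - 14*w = w*(w - 7)*(w + 2)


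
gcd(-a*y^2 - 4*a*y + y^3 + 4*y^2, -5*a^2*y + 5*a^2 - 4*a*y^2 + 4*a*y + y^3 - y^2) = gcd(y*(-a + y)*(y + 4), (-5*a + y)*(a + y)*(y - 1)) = 1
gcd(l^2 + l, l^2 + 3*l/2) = l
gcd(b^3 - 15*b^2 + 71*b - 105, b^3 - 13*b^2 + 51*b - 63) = b^2 - 10*b + 21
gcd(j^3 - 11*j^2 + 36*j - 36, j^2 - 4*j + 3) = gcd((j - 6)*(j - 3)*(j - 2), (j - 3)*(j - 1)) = j - 3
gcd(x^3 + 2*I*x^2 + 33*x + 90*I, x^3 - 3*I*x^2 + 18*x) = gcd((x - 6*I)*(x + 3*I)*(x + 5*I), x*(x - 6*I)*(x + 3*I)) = x^2 - 3*I*x + 18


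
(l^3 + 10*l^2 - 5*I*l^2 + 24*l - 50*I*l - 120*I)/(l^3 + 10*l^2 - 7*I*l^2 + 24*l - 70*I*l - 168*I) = (l - 5*I)/(l - 7*I)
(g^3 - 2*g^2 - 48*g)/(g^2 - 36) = g*(g - 8)/(g - 6)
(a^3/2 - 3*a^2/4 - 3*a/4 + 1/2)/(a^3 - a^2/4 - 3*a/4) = (-2*a^3 + 3*a^2 + 3*a - 2)/(a*(-4*a^2 + a + 3))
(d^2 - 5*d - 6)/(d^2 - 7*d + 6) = (d + 1)/(d - 1)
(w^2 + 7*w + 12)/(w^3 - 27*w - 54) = (w + 4)/(w^2 - 3*w - 18)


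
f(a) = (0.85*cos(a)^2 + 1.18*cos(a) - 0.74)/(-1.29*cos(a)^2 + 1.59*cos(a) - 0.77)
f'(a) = (-2.58*sin(a)*cos(a) + 1.59*sin(a))*(0.85*cos(a)^2 + 1.18*cos(a) - 0.74)/(-1.29*cos(a)^2 + 1.59*cos(a) - 0.77)^2 + (-1.7*sin(a)*cos(a) - 1.18*sin(a))/(-1.29*cos(a)^2 + 1.59*cos(a) - 0.77) = (-2.8737*cos(a)^2 + 3.2182*cos(a) - 0.268)*sin(a)/(1.6641*cos(a)^4 - 4.1022*cos(a)^3 + 4.5147*cos(a)^2 - 2.4486*cos(a) + 0.5929)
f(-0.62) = -2.37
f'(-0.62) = -2.38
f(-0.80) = -1.72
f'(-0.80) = -5.00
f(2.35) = 0.46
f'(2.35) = -0.44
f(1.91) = 0.72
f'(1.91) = -0.75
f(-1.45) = 0.98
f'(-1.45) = -0.22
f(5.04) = 0.69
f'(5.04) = -2.90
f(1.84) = 0.77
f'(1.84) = -0.78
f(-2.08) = 0.60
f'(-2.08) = 0.64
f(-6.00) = -2.72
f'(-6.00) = 0.26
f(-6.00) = -2.72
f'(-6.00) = 0.26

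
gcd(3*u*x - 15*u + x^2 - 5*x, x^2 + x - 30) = x - 5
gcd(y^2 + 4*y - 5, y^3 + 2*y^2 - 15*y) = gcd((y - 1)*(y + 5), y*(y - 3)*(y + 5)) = y + 5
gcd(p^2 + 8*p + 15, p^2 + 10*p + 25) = p + 5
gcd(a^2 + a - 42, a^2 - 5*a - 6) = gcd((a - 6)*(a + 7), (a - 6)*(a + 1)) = a - 6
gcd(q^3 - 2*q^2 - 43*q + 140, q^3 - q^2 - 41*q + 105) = q^2 + 2*q - 35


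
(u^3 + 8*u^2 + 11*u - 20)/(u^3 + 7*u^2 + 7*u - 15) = (u + 4)/(u + 3)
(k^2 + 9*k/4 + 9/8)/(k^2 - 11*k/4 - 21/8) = (2*k + 3)/(2*k - 7)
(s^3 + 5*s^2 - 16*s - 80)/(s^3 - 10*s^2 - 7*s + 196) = (s^2 + s - 20)/(s^2 - 14*s + 49)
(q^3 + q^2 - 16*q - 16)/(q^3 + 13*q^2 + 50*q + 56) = (q^2 - 3*q - 4)/(q^2 + 9*q + 14)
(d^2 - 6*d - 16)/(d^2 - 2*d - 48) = (d + 2)/(d + 6)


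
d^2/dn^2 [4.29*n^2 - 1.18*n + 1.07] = 8.58000000000000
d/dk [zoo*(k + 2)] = zoo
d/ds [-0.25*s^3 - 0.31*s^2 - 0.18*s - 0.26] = -0.75*s^2 - 0.62*s - 0.18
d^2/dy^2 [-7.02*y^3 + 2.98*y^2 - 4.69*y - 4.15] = 5.96 - 42.12*y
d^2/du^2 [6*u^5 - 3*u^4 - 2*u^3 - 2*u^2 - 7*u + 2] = 120*u^3 - 36*u^2 - 12*u - 4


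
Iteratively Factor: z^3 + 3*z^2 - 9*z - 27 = (z + 3)*(z^2 - 9) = (z - 3)*(z + 3)*(z + 3)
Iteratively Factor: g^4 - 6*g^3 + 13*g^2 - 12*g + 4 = (g - 1)*(g^3 - 5*g^2 + 8*g - 4) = (g - 2)*(g - 1)*(g^2 - 3*g + 2) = (g - 2)^2*(g - 1)*(g - 1)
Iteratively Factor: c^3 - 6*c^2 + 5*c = (c)*(c^2 - 6*c + 5) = c*(c - 5)*(c - 1)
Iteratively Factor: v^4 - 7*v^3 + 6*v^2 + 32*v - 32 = (v - 4)*(v^3 - 3*v^2 - 6*v + 8) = (v - 4)^2*(v^2 + v - 2) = (v - 4)^2*(v + 2)*(v - 1)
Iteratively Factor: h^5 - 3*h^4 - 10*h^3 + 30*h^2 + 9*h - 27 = (h - 3)*(h^4 - 10*h^2 + 9) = (h - 3)^2*(h^3 + 3*h^2 - h - 3) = (h - 3)^2*(h + 3)*(h^2 - 1) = (h - 3)^2*(h - 1)*(h + 3)*(h + 1)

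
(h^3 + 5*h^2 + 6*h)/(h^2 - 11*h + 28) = h*(h^2 + 5*h + 6)/(h^2 - 11*h + 28)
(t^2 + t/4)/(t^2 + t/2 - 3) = t*(4*t + 1)/(2*(2*t^2 + t - 6))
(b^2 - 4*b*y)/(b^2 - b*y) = (b - 4*y)/(b - y)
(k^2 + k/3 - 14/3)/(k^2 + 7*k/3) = (k - 2)/k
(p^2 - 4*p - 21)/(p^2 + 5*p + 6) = (p - 7)/(p + 2)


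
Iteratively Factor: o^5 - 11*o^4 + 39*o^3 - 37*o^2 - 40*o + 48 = (o + 1)*(o^4 - 12*o^3 + 51*o^2 - 88*o + 48) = (o - 1)*(o + 1)*(o^3 - 11*o^2 + 40*o - 48) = (o - 4)*(o - 1)*(o + 1)*(o^2 - 7*o + 12) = (o - 4)*(o - 3)*(o - 1)*(o + 1)*(o - 4)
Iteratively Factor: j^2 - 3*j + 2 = (j - 1)*(j - 2)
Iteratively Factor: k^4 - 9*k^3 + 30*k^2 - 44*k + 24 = (k - 2)*(k^3 - 7*k^2 + 16*k - 12) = (k - 2)^2*(k^2 - 5*k + 6) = (k - 2)^3*(k - 3)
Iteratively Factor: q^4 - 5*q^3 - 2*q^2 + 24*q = (q - 3)*(q^3 - 2*q^2 - 8*q) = q*(q - 3)*(q^2 - 2*q - 8) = q*(q - 3)*(q + 2)*(q - 4)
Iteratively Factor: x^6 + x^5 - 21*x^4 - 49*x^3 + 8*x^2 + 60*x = (x + 3)*(x^5 - 2*x^4 - 15*x^3 - 4*x^2 + 20*x) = (x + 2)*(x + 3)*(x^4 - 4*x^3 - 7*x^2 + 10*x) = (x + 2)^2*(x + 3)*(x^3 - 6*x^2 + 5*x) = x*(x + 2)^2*(x + 3)*(x^2 - 6*x + 5) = x*(x - 1)*(x + 2)^2*(x + 3)*(x - 5)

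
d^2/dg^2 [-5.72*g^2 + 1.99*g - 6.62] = -11.4400000000000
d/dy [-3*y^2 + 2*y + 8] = 2 - 6*y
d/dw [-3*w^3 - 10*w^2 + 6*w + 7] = -9*w^2 - 20*w + 6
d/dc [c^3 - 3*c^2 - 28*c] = 3*c^2 - 6*c - 28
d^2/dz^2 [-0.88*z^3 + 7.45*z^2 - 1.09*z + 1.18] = 14.9 - 5.28*z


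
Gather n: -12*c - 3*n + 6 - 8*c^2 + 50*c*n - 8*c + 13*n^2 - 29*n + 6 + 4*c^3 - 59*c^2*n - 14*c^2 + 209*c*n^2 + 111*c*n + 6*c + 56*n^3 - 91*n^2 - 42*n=4*c^3 - 22*c^2 - 14*c + 56*n^3 + n^2*(209*c - 78) + n*(-59*c^2 + 161*c - 74) + 12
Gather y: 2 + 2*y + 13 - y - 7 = y + 8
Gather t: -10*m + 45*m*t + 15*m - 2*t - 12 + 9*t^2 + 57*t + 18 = 5*m + 9*t^2 + t*(45*m + 55) + 6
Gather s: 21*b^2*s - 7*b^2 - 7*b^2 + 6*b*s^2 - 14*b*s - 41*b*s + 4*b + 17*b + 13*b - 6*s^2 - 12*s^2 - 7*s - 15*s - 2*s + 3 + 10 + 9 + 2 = -14*b^2 + 34*b + s^2*(6*b - 18) + s*(21*b^2 - 55*b - 24) + 24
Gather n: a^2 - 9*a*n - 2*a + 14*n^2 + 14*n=a^2 - 2*a + 14*n^2 + n*(14 - 9*a)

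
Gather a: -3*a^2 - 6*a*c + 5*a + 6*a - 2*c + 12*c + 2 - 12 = -3*a^2 + a*(11 - 6*c) + 10*c - 10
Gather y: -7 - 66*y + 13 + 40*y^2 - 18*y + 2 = 40*y^2 - 84*y + 8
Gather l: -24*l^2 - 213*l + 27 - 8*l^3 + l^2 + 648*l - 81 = -8*l^3 - 23*l^2 + 435*l - 54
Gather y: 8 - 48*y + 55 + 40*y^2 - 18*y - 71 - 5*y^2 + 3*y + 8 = 35*y^2 - 63*y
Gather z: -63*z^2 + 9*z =-63*z^2 + 9*z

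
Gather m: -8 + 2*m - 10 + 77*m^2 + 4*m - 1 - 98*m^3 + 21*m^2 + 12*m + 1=-98*m^3 + 98*m^2 + 18*m - 18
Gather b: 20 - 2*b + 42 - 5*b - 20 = 42 - 7*b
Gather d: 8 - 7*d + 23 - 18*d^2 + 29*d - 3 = -18*d^2 + 22*d + 28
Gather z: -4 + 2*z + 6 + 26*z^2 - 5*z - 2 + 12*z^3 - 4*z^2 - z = 12*z^3 + 22*z^2 - 4*z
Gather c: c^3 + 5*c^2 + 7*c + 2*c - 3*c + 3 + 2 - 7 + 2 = c^3 + 5*c^2 + 6*c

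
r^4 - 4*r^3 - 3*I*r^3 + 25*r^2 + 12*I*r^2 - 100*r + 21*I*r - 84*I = (r - 4)*(r - 7*I)*(r + I)*(r + 3*I)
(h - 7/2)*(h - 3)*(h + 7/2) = h^3 - 3*h^2 - 49*h/4 + 147/4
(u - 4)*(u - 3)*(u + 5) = u^3 - 2*u^2 - 23*u + 60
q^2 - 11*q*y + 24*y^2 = (q - 8*y)*(q - 3*y)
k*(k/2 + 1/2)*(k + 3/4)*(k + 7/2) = k^4/2 + 21*k^3/8 + 55*k^2/16 + 21*k/16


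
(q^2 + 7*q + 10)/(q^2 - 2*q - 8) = (q + 5)/(q - 4)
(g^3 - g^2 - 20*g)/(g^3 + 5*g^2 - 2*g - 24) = g*(g - 5)/(g^2 + g - 6)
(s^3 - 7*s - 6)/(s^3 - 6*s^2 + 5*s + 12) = (s + 2)/(s - 4)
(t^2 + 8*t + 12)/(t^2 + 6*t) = (t + 2)/t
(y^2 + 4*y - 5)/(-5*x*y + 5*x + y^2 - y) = (-y - 5)/(5*x - y)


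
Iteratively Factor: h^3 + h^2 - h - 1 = (h + 1)*(h^2 - 1) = (h - 1)*(h + 1)*(h + 1)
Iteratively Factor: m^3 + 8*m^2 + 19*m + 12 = (m + 1)*(m^2 + 7*m + 12) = (m + 1)*(m + 3)*(m + 4)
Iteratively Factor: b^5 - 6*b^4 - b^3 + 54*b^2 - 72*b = (b + 3)*(b^4 - 9*b^3 + 26*b^2 - 24*b) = b*(b + 3)*(b^3 - 9*b^2 + 26*b - 24) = b*(b - 4)*(b + 3)*(b^2 - 5*b + 6) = b*(b - 4)*(b - 3)*(b + 3)*(b - 2)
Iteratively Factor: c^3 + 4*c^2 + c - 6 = (c + 3)*(c^2 + c - 2) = (c - 1)*(c + 3)*(c + 2)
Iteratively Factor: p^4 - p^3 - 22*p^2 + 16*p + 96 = (p - 3)*(p^3 + 2*p^2 - 16*p - 32) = (p - 4)*(p - 3)*(p^2 + 6*p + 8) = (p - 4)*(p - 3)*(p + 2)*(p + 4)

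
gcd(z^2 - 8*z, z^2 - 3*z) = z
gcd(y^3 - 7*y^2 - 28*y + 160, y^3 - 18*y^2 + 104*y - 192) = y^2 - 12*y + 32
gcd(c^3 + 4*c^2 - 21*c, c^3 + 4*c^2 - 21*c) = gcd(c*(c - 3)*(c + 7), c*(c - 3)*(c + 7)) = c^3 + 4*c^2 - 21*c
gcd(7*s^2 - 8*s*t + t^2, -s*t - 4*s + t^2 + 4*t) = s - t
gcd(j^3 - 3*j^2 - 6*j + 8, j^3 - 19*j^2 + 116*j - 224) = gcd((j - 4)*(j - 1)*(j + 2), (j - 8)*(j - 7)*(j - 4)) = j - 4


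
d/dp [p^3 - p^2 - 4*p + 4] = 3*p^2 - 2*p - 4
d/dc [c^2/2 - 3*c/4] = c - 3/4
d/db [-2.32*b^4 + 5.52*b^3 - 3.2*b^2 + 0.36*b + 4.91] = -9.28*b^3 + 16.56*b^2 - 6.4*b + 0.36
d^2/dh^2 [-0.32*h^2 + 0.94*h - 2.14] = -0.640000000000000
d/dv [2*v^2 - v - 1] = 4*v - 1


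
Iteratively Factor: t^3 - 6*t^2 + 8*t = (t - 4)*(t^2 - 2*t) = (t - 4)*(t - 2)*(t)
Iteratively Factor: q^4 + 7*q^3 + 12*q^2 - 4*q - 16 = (q + 4)*(q^3 + 3*q^2 - 4) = (q - 1)*(q + 4)*(q^2 + 4*q + 4) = (q - 1)*(q + 2)*(q + 4)*(q + 2)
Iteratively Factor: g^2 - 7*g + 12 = (g - 3)*(g - 4)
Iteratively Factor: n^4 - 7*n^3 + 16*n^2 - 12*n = (n - 3)*(n^3 - 4*n^2 + 4*n) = n*(n - 3)*(n^2 - 4*n + 4) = n*(n - 3)*(n - 2)*(n - 2)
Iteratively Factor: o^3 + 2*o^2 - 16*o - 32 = (o - 4)*(o^2 + 6*o + 8) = (o - 4)*(o + 2)*(o + 4)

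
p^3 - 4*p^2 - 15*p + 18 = (p - 6)*(p - 1)*(p + 3)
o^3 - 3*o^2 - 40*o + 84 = (o - 7)*(o - 2)*(o + 6)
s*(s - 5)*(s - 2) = s^3 - 7*s^2 + 10*s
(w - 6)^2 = w^2 - 12*w + 36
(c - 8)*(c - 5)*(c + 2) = c^3 - 11*c^2 + 14*c + 80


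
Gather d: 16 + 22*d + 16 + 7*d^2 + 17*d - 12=7*d^2 + 39*d + 20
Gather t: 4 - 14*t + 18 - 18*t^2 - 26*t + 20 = -18*t^2 - 40*t + 42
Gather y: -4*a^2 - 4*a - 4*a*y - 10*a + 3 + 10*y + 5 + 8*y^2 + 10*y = -4*a^2 - 14*a + 8*y^2 + y*(20 - 4*a) + 8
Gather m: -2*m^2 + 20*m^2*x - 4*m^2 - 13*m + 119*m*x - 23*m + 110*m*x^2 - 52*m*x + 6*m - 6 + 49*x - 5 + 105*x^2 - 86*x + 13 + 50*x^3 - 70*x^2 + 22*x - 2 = m^2*(20*x - 6) + m*(110*x^2 + 67*x - 30) + 50*x^3 + 35*x^2 - 15*x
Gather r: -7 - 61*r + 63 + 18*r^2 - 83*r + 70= 18*r^2 - 144*r + 126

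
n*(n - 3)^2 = n^3 - 6*n^2 + 9*n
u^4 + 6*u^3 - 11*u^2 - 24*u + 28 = (u - 2)*(u - 1)*(u + 2)*(u + 7)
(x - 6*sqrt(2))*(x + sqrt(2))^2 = x^3 - 4*sqrt(2)*x^2 - 22*x - 12*sqrt(2)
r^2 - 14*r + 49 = (r - 7)^2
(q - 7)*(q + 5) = q^2 - 2*q - 35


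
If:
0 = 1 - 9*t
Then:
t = 1/9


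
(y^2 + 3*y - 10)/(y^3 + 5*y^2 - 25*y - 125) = (y - 2)/(y^2 - 25)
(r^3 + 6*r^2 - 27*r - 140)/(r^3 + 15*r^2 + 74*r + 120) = (r^2 + 2*r - 35)/(r^2 + 11*r + 30)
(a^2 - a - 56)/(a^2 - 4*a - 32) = (a + 7)/(a + 4)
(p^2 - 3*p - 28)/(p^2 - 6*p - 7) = (p + 4)/(p + 1)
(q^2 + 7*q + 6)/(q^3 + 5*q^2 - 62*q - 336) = (q + 1)/(q^2 - q - 56)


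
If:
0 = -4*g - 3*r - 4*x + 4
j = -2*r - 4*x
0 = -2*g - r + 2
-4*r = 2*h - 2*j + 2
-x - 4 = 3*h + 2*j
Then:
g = 43/45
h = -19/15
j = -4/45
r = 4/45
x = -1/45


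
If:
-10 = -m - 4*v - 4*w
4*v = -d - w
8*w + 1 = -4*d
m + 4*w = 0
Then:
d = -79/4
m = -39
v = 5/2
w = 39/4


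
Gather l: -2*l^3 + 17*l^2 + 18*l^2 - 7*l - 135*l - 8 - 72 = -2*l^3 + 35*l^2 - 142*l - 80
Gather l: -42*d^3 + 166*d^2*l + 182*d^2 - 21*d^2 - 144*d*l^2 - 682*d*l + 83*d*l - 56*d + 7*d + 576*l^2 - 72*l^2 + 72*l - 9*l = -42*d^3 + 161*d^2 - 49*d + l^2*(504 - 144*d) + l*(166*d^2 - 599*d + 63)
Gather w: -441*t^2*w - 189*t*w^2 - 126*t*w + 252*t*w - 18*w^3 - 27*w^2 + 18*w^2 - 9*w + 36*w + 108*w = -18*w^3 + w^2*(-189*t - 9) + w*(-441*t^2 + 126*t + 135)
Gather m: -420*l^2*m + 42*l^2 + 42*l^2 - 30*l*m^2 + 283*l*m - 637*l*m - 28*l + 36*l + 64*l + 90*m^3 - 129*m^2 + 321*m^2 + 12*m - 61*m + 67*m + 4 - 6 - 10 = 84*l^2 + 72*l + 90*m^3 + m^2*(192 - 30*l) + m*(-420*l^2 - 354*l + 18) - 12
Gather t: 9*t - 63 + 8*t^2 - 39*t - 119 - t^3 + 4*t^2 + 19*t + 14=-t^3 + 12*t^2 - 11*t - 168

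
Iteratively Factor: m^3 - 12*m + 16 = (m - 2)*(m^2 + 2*m - 8) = (m - 2)^2*(m + 4)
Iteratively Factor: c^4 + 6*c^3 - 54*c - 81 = (c + 3)*(c^3 + 3*c^2 - 9*c - 27) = (c + 3)^2*(c^2 - 9) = (c + 3)^3*(c - 3)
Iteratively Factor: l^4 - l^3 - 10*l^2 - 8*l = (l + 2)*(l^3 - 3*l^2 - 4*l) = l*(l + 2)*(l^2 - 3*l - 4) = l*(l + 1)*(l + 2)*(l - 4)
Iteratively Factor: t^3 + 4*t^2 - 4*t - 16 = (t + 4)*(t^2 - 4) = (t - 2)*(t + 4)*(t + 2)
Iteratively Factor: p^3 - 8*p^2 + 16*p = (p - 4)*(p^2 - 4*p) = (p - 4)^2*(p)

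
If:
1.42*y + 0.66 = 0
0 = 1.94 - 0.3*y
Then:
No Solution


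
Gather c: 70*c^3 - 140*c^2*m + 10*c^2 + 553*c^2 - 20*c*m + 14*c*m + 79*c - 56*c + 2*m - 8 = 70*c^3 + c^2*(563 - 140*m) + c*(23 - 6*m) + 2*m - 8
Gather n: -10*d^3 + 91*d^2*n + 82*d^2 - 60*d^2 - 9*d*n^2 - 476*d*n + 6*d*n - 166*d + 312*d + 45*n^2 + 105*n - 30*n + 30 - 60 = -10*d^3 + 22*d^2 + 146*d + n^2*(45 - 9*d) + n*(91*d^2 - 470*d + 75) - 30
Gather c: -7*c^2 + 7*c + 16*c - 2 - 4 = -7*c^2 + 23*c - 6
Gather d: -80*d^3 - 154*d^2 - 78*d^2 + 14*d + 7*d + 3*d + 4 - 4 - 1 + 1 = -80*d^3 - 232*d^2 + 24*d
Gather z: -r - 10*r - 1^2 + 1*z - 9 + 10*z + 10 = -11*r + 11*z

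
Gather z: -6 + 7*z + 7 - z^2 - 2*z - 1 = -z^2 + 5*z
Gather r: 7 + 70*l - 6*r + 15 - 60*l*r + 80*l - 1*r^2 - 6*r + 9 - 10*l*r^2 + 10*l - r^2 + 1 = 160*l + r^2*(-10*l - 2) + r*(-60*l - 12) + 32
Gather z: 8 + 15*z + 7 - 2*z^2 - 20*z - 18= -2*z^2 - 5*z - 3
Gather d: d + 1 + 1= d + 2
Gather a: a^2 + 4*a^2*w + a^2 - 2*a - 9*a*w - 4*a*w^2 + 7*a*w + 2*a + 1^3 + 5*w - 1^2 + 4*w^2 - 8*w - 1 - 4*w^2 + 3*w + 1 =a^2*(4*w + 2) + a*(-4*w^2 - 2*w)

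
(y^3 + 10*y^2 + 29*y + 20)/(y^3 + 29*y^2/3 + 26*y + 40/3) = 3*(y + 1)/(3*y + 2)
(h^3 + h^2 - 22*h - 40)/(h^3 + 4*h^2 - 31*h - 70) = (h + 4)/(h + 7)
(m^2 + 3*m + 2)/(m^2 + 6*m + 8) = (m + 1)/(m + 4)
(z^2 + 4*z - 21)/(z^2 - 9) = (z + 7)/(z + 3)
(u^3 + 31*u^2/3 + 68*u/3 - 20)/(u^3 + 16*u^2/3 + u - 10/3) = (u + 6)/(u + 1)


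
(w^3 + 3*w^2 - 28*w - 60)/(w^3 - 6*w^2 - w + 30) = (w + 6)/(w - 3)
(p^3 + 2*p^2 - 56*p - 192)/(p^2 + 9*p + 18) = (p^2 - 4*p - 32)/(p + 3)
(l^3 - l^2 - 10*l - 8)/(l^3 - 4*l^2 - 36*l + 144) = (l^2 + 3*l + 2)/(l^2 - 36)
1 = 1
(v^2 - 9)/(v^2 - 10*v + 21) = (v + 3)/(v - 7)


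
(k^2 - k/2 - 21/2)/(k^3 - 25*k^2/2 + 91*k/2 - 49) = (k + 3)/(k^2 - 9*k + 14)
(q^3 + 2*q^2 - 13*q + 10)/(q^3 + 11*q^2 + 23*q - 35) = (q - 2)/(q + 7)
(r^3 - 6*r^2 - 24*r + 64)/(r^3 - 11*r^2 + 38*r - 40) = (r^2 - 4*r - 32)/(r^2 - 9*r + 20)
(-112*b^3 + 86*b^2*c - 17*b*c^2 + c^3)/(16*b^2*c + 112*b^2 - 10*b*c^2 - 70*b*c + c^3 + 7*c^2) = (-7*b + c)/(c + 7)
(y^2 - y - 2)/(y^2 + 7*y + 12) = (y^2 - y - 2)/(y^2 + 7*y + 12)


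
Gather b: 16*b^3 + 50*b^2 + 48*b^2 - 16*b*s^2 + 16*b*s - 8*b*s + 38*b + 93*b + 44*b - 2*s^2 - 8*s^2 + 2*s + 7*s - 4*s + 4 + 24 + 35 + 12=16*b^3 + 98*b^2 + b*(-16*s^2 + 8*s + 175) - 10*s^2 + 5*s + 75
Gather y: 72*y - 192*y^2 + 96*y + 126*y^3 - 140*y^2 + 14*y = 126*y^3 - 332*y^2 + 182*y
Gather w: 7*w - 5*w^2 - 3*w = -5*w^2 + 4*w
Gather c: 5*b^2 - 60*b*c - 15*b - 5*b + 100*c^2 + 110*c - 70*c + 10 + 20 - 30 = 5*b^2 - 20*b + 100*c^2 + c*(40 - 60*b)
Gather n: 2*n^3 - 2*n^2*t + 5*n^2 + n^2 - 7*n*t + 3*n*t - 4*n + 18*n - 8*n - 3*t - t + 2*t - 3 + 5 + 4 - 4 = 2*n^3 + n^2*(6 - 2*t) + n*(6 - 4*t) - 2*t + 2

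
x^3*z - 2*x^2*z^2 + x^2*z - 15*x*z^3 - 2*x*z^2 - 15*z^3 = (x - 5*z)*(x + 3*z)*(x*z + z)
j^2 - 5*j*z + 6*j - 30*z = (j + 6)*(j - 5*z)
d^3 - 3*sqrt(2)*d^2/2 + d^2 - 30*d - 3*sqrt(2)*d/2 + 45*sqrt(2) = (d - 5)*(d + 6)*(d - 3*sqrt(2)/2)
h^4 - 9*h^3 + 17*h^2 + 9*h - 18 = (h - 6)*(h - 3)*(h - 1)*(h + 1)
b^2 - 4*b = b*(b - 4)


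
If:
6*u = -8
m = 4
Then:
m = 4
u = -4/3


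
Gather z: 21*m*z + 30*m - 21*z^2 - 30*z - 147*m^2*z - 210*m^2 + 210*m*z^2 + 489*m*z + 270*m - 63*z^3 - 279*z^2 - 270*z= -210*m^2 + 300*m - 63*z^3 + z^2*(210*m - 300) + z*(-147*m^2 + 510*m - 300)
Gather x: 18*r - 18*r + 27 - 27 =0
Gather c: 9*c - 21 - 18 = 9*c - 39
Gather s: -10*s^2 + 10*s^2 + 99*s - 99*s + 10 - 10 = 0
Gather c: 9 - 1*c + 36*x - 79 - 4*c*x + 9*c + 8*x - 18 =c*(8 - 4*x) + 44*x - 88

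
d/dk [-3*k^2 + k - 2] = 1 - 6*k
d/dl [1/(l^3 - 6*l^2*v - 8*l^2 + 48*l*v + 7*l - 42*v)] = (-3*l^2 + 12*l*v + 16*l - 48*v - 7)/(l^3 - 6*l^2*v - 8*l^2 + 48*l*v + 7*l - 42*v)^2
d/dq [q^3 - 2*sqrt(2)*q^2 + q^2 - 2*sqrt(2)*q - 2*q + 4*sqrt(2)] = 3*q^2 - 4*sqrt(2)*q + 2*q - 2*sqrt(2) - 2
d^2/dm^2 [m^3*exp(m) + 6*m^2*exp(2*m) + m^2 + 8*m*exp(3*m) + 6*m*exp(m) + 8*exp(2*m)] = m^3*exp(m) + 24*m^2*exp(2*m) + 6*m^2*exp(m) + 72*m*exp(3*m) + 48*m*exp(2*m) + 12*m*exp(m) + 48*exp(3*m) + 44*exp(2*m) + 12*exp(m) + 2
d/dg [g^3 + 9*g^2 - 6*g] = 3*g^2 + 18*g - 6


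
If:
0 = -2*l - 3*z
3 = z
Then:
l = -9/2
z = 3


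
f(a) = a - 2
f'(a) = 1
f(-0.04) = -2.04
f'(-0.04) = 1.00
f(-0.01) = -2.01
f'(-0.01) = 1.00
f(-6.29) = -8.29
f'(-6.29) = 1.00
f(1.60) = -0.40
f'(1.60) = 1.00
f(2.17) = 0.17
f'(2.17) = 1.00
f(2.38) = 0.38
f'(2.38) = 1.00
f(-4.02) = -6.02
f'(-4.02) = 1.00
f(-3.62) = -5.62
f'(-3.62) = 1.00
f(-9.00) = -11.00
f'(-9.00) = 1.00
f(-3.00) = -5.00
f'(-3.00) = 1.00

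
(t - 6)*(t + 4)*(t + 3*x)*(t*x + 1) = t^4*x + 3*t^3*x^2 - 2*t^3*x + t^3 - 6*t^2*x^2 - 21*t^2*x - 2*t^2 - 72*t*x^2 - 6*t*x - 24*t - 72*x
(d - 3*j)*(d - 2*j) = d^2 - 5*d*j + 6*j^2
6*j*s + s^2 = s*(6*j + s)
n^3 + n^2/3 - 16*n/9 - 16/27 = (n - 4/3)*(n + 1/3)*(n + 4/3)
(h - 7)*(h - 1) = h^2 - 8*h + 7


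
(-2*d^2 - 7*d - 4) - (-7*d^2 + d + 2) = 5*d^2 - 8*d - 6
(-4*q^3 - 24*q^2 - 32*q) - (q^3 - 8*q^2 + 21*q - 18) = -5*q^3 - 16*q^2 - 53*q + 18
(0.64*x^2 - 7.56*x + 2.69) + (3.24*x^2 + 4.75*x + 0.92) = 3.88*x^2 - 2.81*x + 3.61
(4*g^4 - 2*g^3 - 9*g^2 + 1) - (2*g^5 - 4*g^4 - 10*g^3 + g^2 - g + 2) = -2*g^5 + 8*g^4 + 8*g^3 - 10*g^2 + g - 1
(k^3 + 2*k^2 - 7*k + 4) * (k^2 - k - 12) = k^5 + k^4 - 21*k^3 - 13*k^2 + 80*k - 48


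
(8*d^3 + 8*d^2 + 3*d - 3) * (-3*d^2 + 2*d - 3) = -24*d^5 - 8*d^4 - 17*d^3 - 9*d^2 - 15*d + 9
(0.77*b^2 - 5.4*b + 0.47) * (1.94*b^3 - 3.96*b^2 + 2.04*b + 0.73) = 1.4938*b^5 - 13.5252*b^4 + 23.8666*b^3 - 12.3151*b^2 - 2.9832*b + 0.3431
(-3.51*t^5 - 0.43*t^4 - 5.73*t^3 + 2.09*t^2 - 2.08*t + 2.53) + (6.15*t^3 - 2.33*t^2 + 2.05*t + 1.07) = -3.51*t^5 - 0.43*t^4 + 0.42*t^3 - 0.24*t^2 - 0.0300000000000002*t + 3.6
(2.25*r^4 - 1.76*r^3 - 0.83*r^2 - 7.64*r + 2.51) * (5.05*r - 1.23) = 11.3625*r^5 - 11.6555*r^4 - 2.0267*r^3 - 37.5611*r^2 + 22.0727*r - 3.0873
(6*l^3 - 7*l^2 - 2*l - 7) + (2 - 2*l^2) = 6*l^3 - 9*l^2 - 2*l - 5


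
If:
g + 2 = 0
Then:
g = -2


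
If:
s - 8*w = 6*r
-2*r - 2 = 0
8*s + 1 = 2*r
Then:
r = -1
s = -3/8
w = 45/64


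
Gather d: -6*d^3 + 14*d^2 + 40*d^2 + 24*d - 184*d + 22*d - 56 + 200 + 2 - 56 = -6*d^3 + 54*d^2 - 138*d + 90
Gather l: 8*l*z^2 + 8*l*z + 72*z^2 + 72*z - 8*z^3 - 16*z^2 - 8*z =l*(8*z^2 + 8*z) - 8*z^3 + 56*z^2 + 64*z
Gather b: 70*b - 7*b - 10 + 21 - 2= 63*b + 9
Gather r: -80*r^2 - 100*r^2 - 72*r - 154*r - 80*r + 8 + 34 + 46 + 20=-180*r^2 - 306*r + 108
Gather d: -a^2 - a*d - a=-a^2 - a*d - a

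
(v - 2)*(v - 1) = v^2 - 3*v + 2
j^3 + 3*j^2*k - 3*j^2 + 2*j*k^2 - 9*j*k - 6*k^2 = (j - 3)*(j + k)*(j + 2*k)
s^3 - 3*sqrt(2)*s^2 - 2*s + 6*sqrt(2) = (s - 3*sqrt(2))*(s - sqrt(2))*(s + sqrt(2))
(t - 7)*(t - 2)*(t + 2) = t^3 - 7*t^2 - 4*t + 28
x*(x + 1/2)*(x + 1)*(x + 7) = x^4 + 17*x^3/2 + 11*x^2 + 7*x/2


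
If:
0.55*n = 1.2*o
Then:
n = 2.18181818181818*o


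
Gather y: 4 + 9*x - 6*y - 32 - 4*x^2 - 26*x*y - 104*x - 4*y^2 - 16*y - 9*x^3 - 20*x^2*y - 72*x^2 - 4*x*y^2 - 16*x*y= -9*x^3 - 76*x^2 - 95*x + y^2*(-4*x - 4) + y*(-20*x^2 - 42*x - 22) - 28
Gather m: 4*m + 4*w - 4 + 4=4*m + 4*w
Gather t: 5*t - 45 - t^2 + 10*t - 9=-t^2 + 15*t - 54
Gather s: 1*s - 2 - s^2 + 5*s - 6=-s^2 + 6*s - 8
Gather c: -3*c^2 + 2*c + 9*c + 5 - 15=-3*c^2 + 11*c - 10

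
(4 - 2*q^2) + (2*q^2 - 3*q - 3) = 1 - 3*q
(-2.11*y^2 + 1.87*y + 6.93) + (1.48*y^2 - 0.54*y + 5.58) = -0.63*y^2 + 1.33*y + 12.51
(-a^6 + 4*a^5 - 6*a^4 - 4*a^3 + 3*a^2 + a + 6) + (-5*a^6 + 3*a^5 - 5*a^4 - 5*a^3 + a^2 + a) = -6*a^6 + 7*a^5 - 11*a^4 - 9*a^3 + 4*a^2 + 2*a + 6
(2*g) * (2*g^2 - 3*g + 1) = 4*g^3 - 6*g^2 + 2*g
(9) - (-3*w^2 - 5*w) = 3*w^2 + 5*w + 9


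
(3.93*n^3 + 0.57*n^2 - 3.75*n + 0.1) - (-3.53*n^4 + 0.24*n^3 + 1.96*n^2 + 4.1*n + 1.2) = 3.53*n^4 + 3.69*n^3 - 1.39*n^2 - 7.85*n - 1.1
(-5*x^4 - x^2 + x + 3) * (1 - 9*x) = 45*x^5 - 5*x^4 + 9*x^3 - 10*x^2 - 26*x + 3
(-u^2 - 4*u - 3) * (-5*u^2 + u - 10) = 5*u^4 + 19*u^3 + 21*u^2 + 37*u + 30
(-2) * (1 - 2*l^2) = 4*l^2 - 2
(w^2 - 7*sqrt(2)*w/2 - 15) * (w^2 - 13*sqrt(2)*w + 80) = w^4 - 33*sqrt(2)*w^3/2 + 156*w^2 - 85*sqrt(2)*w - 1200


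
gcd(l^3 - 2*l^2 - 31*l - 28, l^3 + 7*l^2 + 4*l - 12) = 1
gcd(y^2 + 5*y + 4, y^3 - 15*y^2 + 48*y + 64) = y + 1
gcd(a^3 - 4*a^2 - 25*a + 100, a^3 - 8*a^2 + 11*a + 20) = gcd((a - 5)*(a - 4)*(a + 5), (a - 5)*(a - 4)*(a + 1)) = a^2 - 9*a + 20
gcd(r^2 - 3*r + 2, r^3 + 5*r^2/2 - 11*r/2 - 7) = r - 2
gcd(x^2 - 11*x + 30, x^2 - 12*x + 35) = x - 5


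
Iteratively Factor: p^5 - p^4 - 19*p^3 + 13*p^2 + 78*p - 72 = (p - 1)*(p^4 - 19*p^2 - 6*p + 72) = (p - 4)*(p - 1)*(p^3 + 4*p^2 - 3*p - 18) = (p - 4)*(p - 1)*(p + 3)*(p^2 + p - 6) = (p - 4)*(p - 1)*(p + 3)^2*(p - 2)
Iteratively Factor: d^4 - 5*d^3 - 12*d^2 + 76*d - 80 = (d - 5)*(d^3 - 12*d + 16) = (d - 5)*(d - 2)*(d^2 + 2*d - 8) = (d - 5)*(d - 2)^2*(d + 4)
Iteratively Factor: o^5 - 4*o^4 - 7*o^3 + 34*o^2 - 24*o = (o - 1)*(o^4 - 3*o^3 - 10*o^2 + 24*o) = o*(o - 1)*(o^3 - 3*o^2 - 10*o + 24) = o*(o - 2)*(o - 1)*(o^2 - o - 12) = o*(o - 2)*(o - 1)*(o + 3)*(o - 4)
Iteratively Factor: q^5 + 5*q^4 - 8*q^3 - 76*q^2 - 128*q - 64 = (q - 4)*(q^4 + 9*q^3 + 28*q^2 + 36*q + 16) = (q - 4)*(q + 4)*(q^3 + 5*q^2 + 8*q + 4) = (q - 4)*(q + 2)*(q + 4)*(q^2 + 3*q + 2) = (q - 4)*(q + 2)^2*(q + 4)*(q + 1)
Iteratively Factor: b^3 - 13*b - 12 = (b - 4)*(b^2 + 4*b + 3) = (b - 4)*(b + 3)*(b + 1)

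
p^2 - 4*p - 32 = (p - 8)*(p + 4)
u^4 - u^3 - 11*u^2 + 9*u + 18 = (u - 3)*(u - 2)*(u + 1)*(u + 3)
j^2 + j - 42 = (j - 6)*(j + 7)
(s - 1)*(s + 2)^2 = s^3 + 3*s^2 - 4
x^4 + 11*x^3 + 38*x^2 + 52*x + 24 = (x + 1)*(x + 2)^2*(x + 6)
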